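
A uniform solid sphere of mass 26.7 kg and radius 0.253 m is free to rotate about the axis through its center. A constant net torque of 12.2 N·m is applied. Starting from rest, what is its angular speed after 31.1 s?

I = (2/5)MR² = (2/5)(26.7)(0.253)² = 0.6836 kg·m².
α = τ/I = 12.2/0.6836 = 17.85 rad/s².
ω = ω₀ + αt = 0 + (17.85)(31.1) = 555.0 rad/s.

ω ≈ 555 rad/s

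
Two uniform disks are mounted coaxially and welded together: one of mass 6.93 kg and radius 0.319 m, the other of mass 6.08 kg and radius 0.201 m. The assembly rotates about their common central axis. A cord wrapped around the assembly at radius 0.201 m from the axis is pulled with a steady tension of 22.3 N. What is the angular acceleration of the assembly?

I = ½M₁R₁² + ½M₂R₂² = ½(6.93)(0.319)² + ½(6.08)(0.201)² = 0.4754 kg·m².
τ = F r = (22.3)(0.201) = 4.482 N·m.
α = τ/I = 4.482/0.4754 = 9.428 rad/s².

α ≈ 9.43 rad/s²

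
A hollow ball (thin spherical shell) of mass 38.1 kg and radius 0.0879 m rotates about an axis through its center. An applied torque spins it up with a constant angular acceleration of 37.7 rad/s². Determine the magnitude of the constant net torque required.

τ ≈ 7.40 N·m

I = (2/3)MR² = (2/3)(38.1)(0.0879)² = 0.1963 kg·m².
τ = Iα = (0.1963)(37.70) = 7.399 N·m.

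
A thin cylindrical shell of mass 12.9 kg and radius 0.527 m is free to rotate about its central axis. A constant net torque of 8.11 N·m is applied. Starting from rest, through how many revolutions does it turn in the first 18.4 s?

I = MR² = (12.9)(0.527)² = 3.583 kg·m².
α = τ/I = 8.11/3.583 = 2.264 rad/s².
θ = ½αt² = ½(2.264)(18.4)² = 383.2 rad.
Revolutions = θ/(2π) = 60.99.

≈ 61.0 revolutions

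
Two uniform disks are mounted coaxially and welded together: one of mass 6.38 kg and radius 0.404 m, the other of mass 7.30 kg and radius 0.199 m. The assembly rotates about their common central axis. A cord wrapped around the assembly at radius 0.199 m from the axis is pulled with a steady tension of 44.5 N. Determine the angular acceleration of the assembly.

I = ½M₁R₁² + ½M₂R₂² = ½(6.38)(0.404)² + ½(7.30)(0.199)² = 0.6652 kg·m².
τ = F r = (44.5)(0.199) = 8.856 N·m.
α = τ/I = 8.856/0.6652 = 13.31 rad/s².

α ≈ 13.3 rad/s²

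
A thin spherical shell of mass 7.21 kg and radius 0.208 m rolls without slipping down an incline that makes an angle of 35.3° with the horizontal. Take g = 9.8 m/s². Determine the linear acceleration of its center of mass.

a ≈ 3.40 m/s²

Translation along the incline: Mg sinθ − f = Ma.
Rotation about the center: fR = Iα with I = (2/3)MR². No-slip gives a = αR, so f = (I/R²)a = (2/3)M a.
Substituting: Mg sinθ = (1 + 0.6667)Ma, so a = g sinθ/(1 + 0.6667) = (9.8) sin 35.3° / 1.667 = 3.398 m/s².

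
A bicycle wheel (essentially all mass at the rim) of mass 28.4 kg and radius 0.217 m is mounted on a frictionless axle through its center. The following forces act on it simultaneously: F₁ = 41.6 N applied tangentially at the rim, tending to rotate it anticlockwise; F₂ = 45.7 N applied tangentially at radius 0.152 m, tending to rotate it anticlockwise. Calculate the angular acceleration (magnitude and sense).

α ≈ 11.9 rad/s², anticlockwise

I = MR² = (28.4)(0.217)² = 1.337 kg·m².
Taking anticlockwise as positive: τ₁ = +(41.6)(0.217) = +9.027 N·m; τ₂ = +(45.7)(0.152) = +6.946 N·m.
Net torque τ = 15.97 N·m.
α = τ/I = 15.97/1.337 = 11.94 rad/s².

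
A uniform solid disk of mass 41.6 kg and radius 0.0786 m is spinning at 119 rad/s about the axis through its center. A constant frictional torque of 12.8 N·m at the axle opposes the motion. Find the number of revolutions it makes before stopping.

≈ 11.3 revolutions

I = ½MR² = (1/2)(41.6)(0.0786)² = 0.1285 kg·m².
The net torque has magnitude 12.8 N·m, opposing ω.
|α| = τ/I = 12.80/0.1285 = 99.61 rad/s² (deceleration).
ω² = ω₀² − 2|α|θ with ω = 0 ⇒ θ = ω₀²/(2|α|) = 71.08 rad = 11.31 rev.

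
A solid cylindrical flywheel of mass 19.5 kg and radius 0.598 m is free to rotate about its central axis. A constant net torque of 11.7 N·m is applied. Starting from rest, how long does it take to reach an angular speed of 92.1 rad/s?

t ≈ 27.4 s

I = ½MR² = (1/2)(19.5)(0.598)² = 3.487 kg·m².
α = τ/I = 11.7/3.487 = 3.356 rad/s².
ω = αt ⇒ t = ω/α = 92.1/3.356 = 27.45 s.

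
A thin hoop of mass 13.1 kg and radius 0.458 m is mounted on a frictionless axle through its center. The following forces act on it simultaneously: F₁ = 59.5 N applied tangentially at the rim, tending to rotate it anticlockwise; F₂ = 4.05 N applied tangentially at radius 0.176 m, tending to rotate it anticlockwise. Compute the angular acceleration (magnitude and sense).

α ≈ 10.2 rad/s², anticlockwise

I = MR² = (13.1)(0.458)² = 2.748 kg·m².
Taking anticlockwise as positive: τ₁ = +(59.5)(0.458) = +27.25 N·m; τ₂ = +(4.05)(0.176) = +0.7128 N·m.
Net torque τ = 27.96 N·m.
α = τ/I = 27.96/2.748 = 10.18 rad/s².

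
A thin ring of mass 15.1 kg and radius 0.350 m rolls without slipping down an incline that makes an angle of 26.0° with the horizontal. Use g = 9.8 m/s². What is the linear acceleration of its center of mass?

a ≈ 2.15 m/s²

Translation along the incline: Mg sinθ − f = Ma.
Rotation about the center: fR = Iα with I = MR². No-slip gives a = αR, so f = (I/R²)a = M a.
Substituting: Mg sinθ = (1 + 1.000)Ma, so a = g sinθ/(1 + 1.000) = (9.8) sin 26.0° / 2.000 = 2.148 m/s².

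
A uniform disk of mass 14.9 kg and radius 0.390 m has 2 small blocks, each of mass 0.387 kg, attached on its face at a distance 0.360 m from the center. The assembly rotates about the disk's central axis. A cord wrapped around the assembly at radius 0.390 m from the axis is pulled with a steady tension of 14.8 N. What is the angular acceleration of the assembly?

α ≈ 4.68 rad/s²

I_disk = ½MR² = ½(14.9)(0.390)² = 1.133 kg·m².
I_blocks = 2·m·r² = 2(0.387)(0.360)² = 0.1003 kg·m².
Total I = 1.233 kg·m².
τ = F r = (14.8)(0.390) = 5.772 N·m.
α = τ/I = 5.772/1.233 = 4.680 rad/s².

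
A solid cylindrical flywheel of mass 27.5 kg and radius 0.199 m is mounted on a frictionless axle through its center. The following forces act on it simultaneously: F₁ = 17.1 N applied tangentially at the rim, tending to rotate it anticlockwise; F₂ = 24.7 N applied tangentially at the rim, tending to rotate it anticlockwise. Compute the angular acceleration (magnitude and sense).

α ≈ 15.3 rad/s², anticlockwise

I = ½MR² = (1/2)(27.5)(0.199)² = 0.5445 kg·m².
Taking anticlockwise as positive: τ₁ = +(17.1)(0.199) = +3.403 N·m; τ₂ = +(24.7)(0.199) = +4.915 N·m.
Net torque τ = 8.318 N·m.
α = τ/I = 8.318/0.5445 = 15.28 rad/s².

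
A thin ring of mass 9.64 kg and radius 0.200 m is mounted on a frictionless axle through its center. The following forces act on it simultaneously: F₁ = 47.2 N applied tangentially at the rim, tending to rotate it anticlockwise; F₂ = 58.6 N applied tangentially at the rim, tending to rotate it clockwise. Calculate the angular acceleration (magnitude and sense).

α ≈ 5.91 rad/s², clockwise

I = MR² = (9.64)(0.200)² = 0.3856 kg·m².
Taking anticlockwise as positive: τ₁ = +(47.2)(0.200) = +9.440 N·m; τ₂ = −(58.6)(0.200) = −11.72 N·m.
Net torque τ = -2.280 N·m.
α = τ/I = -2.280/0.3856 = -5.913 rad/s².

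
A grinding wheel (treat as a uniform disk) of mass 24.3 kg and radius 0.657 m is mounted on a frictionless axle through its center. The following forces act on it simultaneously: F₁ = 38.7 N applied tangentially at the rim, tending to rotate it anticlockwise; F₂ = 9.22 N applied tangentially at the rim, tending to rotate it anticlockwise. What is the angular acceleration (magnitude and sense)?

α ≈ 6.00 rad/s², anticlockwise

I = ½MR² = (1/2)(24.3)(0.657)² = 5.245 kg·m².
Taking anticlockwise as positive: τ₁ = +(38.7)(0.657) = +25.43 N·m; τ₂ = +(9.22)(0.657) = +6.058 N·m.
Net torque τ = 31.48 N·m.
α = τ/I = 31.48/5.245 = 6.003 rad/s².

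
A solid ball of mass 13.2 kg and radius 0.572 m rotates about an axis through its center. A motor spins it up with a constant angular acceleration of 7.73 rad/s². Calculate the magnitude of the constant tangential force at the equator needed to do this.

F ≈ 23.3 N

I = (2/5)MR² = (2/5)(13.2)(0.572)² = 1.728 kg·m².
The required torque is τ = Iα = (1.728)(7.730) = 13.35 N·m.
A tangential force at the equator gives τ = FR, so F = τ/R = 13.35/0.572 = 23.35 N.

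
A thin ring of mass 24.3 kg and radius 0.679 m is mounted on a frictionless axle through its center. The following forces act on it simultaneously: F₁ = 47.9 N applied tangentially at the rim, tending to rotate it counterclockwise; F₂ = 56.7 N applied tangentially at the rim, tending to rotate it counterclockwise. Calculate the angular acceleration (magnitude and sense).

I = MR² = (24.3)(0.679)² = 11.20 kg·m².
Taking counterclockwise as positive: τ₁ = +(47.9)(0.679) = +32.52 N·m; τ₂ = +(56.7)(0.679) = +38.50 N·m.
Net torque τ = 71.02 N·m.
α = τ/I = 71.02/11.20 = 6.340 rad/s².

α ≈ 6.34 rad/s², counterclockwise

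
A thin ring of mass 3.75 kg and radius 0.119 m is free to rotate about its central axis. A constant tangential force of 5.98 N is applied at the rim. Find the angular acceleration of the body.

α ≈ 13.4 rad/s²

I = MR² = (3.75)(0.119)² = 0.05310 kg·m².
τ = F R = (5.98)(0.119) = 0.7116 N·m.
From τ = Iα: α = 0.7116/0.05310 = 13.40 rad/s².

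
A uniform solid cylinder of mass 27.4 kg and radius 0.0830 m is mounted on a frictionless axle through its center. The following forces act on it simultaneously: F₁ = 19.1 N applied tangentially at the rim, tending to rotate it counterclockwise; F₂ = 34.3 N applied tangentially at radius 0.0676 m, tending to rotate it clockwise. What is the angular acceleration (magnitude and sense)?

α ≈ 7.77 rad/s², clockwise

I = ½MR² = (1/2)(27.4)(0.0830)² = 0.09438 kg·m².
Taking counterclockwise as positive: τ₁ = +(19.1)(0.0830) = +1.585 N·m; τ₂ = −(34.3)(0.0676) = −2.319 N·m.
Net torque τ = -0.7334 N·m.
α = τ/I = -0.7334/0.09438 = -7.771 rad/s².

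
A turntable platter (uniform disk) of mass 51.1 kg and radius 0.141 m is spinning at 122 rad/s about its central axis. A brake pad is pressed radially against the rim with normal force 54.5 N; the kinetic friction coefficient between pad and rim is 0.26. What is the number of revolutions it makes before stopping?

≈ 301 revolutions

I = ½MR² = (1/2)(51.1)(0.141)² = 0.5080 kg·m².
Friction force f = μN = (0.26)(54.5) = 14.17 N at the rim; torque magnitude τ = fR = 1.998 N·m, opposing ω.
|α| = τ/I = 1.998/0.5080 = 3.933 rad/s² (deceleration).
ω² = ω₀² − 2|α|θ with ω = 0 ⇒ θ = ω₀²/(2|α|) = 1892 rad = 301.1 rev.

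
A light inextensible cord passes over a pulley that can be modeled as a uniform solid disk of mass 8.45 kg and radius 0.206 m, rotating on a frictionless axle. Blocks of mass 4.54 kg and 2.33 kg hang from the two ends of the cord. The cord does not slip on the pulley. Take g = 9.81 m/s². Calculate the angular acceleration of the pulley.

α ≈ 9.49 rad/s²

I = ½MR² = (1/2)(8.45)(0.206)² = 0.1793 kg·m².
Heavier block: m₁g − T₁ = m₁a. Lighter block: T₂ − m₂g = m₂a.
Pulley: (T₁ − T₂)R = Iα = I(a/R), so T₁ − T₂ = (I/R²)a = (1/2)M_p a = 4.225·a.
Adding the three: (m₁ − m₂)g = (m₁ + m₂ + 4.225)a, so a = (4.54 − 2.33)(9.81)/(4.54 + 2.33 + 4.225) = 1.954 m/s².
α = a/R = 1.954/0.206 = 9.486 rad/s².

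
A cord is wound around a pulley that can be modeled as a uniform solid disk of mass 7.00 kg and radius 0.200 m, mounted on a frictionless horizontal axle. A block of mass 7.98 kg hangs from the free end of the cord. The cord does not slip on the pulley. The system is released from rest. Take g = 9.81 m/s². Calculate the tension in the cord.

T ≈ 23.9 N

I = ½MR² = (1/2)(7.00)(0.200)² = 0.1400 kg·m².
Block: mg − T = ma. Pulley: TR = Iα. No-slip: a = αR, so T = (I/R²)a = 3.500·a.
Then mg = (m + 3.500)a, so a = (7.98)(9.81)/(7.98 + 3.500) = 6.819 m/s².
T = 3.500·a = 23.87 N.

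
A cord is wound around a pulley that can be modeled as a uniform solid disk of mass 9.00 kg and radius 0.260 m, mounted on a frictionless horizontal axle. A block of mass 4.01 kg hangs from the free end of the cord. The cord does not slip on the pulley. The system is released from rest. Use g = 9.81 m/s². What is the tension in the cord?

T ≈ 20.8 N

I = ½MR² = (1/2)(9.00)(0.260)² = 0.3042 kg·m².
Block: mg − T = ma. Pulley: TR = Iα. No-slip: a = αR, so T = (I/R²)a = 4.500·a.
Then mg = (m + 4.500)a, so a = (4.01)(9.81)/(4.01 + 4.500) = 4.623 m/s².
T = 4.500·a = 20.80 N.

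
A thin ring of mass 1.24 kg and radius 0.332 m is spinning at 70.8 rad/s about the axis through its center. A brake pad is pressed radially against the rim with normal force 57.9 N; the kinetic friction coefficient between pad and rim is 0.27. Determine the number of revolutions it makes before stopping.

≈ 10.5 revolutions

I = MR² = (1.24)(0.332)² = 0.1367 kg·m².
Friction force f = μN = (0.27)(57.9) = 15.63 N at the rim; torque magnitude τ = fR = 5.190 N·m, opposing ω.
|α| = τ/I = 5.190/0.1367 = 37.97 rad/s² (deceleration).
ω² = ω₀² − 2|α|θ with ω = 0 ⇒ θ = ω₀²/(2|α|) = 66.00 rad = 10.50 rev.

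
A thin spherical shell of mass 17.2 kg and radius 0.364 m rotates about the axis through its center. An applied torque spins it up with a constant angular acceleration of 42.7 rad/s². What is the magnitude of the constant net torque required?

τ ≈ 64.9 N·m

I = (2/3)MR² = (2/3)(17.2)(0.364)² = 1.519 kg·m².
τ = Iα = (1.519)(42.70) = 64.87 N·m.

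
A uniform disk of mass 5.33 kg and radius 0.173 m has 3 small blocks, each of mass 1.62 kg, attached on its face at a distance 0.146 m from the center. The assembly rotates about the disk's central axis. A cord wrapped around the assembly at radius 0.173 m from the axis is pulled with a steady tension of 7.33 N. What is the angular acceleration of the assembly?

I_disk = ½MR² = ½(5.33)(0.173)² = 0.07976 kg·m².
I_blocks = 3·m·r² = 3(1.62)(0.146)² = 0.1036 kg·m².
Total I = 0.1834 kg·m².
τ = F r = (7.33)(0.173) = 1.268 N·m.
α = τ/I = 1.268/0.1834 = 6.916 rad/s².

α ≈ 6.92 rad/s²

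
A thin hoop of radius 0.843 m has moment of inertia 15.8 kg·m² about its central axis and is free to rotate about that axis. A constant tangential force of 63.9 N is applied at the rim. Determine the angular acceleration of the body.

τ = F R = (63.9)(0.843) = 53.87 N·m.
From τ = Iα: α = 53.87/15.80 = 3.409 rad/s².

α ≈ 3.41 rad/s²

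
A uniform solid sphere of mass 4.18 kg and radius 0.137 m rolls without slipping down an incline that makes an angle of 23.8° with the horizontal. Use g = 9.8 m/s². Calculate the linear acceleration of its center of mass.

Translation along the incline: Mg sinθ − f = Ma.
Rotation about the center: fR = Iα with I = (2/5)MR². No-slip gives a = αR, so f = (I/R²)a = (2/5)M a.
Substituting: Mg sinθ = (1 + 0.4000)Ma, so a = g sinθ/(1 + 0.4000) = (9.8) sin 23.8° / 1.400 = 2.825 m/s².

a ≈ 2.82 m/s²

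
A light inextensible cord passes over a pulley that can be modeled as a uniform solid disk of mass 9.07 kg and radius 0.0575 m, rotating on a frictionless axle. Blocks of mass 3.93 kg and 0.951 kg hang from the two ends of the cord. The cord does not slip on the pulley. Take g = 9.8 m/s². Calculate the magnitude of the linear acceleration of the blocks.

I = ½MR² = (1/2)(9.07)(0.0575)² = 0.01499 kg·m².
Heavier block: m₁g − T₁ = m₁a. Lighter block: T₂ − m₂g = m₂a.
Pulley: (T₁ − T₂)R = Iα = I(a/R), so T₁ − T₂ = (I/R²)a = (1/2)M_p a = 4.535·a.
Adding the three: (m₁ − m₂)g = (m₁ + m₂ + 4.535)a, so a = (3.93 − 0.951)(9.8)/(3.93 + 0.951 + 4.535) = 3.100 m/s².

a ≈ 3.10 m/s²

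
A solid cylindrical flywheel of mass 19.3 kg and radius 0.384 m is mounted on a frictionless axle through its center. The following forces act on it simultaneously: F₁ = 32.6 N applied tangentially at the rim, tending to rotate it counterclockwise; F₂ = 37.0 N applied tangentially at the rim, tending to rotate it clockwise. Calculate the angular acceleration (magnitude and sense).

I = ½MR² = (1/2)(19.3)(0.384)² = 1.423 kg·m².
Taking counterclockwise as positive: τ₁ = +(32.6)(0.384) = +12.52 N·m; τ₂ = −(37.0)(0.384) = −14.21 N·m.
Net torque τ = -1.690 N·m.
α = τ/I = -1.690/1.423 = -1.187 rad/s².

α ≈ 1.19 rad/s², clockwise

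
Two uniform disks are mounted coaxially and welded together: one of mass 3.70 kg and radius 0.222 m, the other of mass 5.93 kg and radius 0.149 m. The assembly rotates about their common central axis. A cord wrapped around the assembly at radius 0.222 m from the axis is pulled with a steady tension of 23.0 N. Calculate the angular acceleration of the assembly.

I = ½M₁R₁² + ½M₂R₂² = ½(3.70)(0.222)² + ½(5.93)(0.149)² = 0.1570 kg·m².
τ = F r = (23.0)(0.222) = 5.106 N·m.
α = τ/I = 5.106/0.1570 = 32.52 rad/s².

α ≈ 32.5 rad/s²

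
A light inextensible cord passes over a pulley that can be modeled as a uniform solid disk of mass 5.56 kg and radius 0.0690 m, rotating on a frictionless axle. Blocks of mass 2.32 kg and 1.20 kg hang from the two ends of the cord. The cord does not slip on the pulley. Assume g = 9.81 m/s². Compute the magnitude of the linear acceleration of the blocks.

I = ½MR² = (1/2)(5.56)(0.0690)² = 0.01324 kg·m².
Heavier block: m₁g − T₁ = m₁a. Lighter block: T₂ − m₂g = m₂a.
Pulley: (T₁ − T₂)R = Iα = I(a/R), so T₁ − T₂ = (I/R²)a = (1/2)M_p a = 2.780·a.
Adding the three: (m₁ − m₂)g = (m₁ + m₂ + 2.780)a, so a = (2.32 − 1.20)(9.81)/(2.32 + 1.20 + 2.780) = 1.744 m/s².

a ≈ 1.74 m/s²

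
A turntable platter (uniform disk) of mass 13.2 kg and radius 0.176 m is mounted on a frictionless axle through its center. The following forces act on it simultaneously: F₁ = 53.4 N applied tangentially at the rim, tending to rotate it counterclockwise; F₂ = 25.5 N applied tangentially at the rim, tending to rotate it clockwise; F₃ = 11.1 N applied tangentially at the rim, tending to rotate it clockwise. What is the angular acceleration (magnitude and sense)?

α ≈ 14.5 rad/s², counterclockwise

I = ½MR² = (1/2)(13.2)(0.176)² = 0.2044 kg·m².
Taking counterclockwise as positive: τ₁ = +(53.4)(0.176) = +9.398 N·m; τ₂ = −(25.5)(0.176) = −4.488 N·m; τ₃ = −(11.1)(0.176) = −1.954 N·m.
Net torque τ = 2.957 N·m.
α = τ/I = 2.957/0.2044 = 14.46 rad/s².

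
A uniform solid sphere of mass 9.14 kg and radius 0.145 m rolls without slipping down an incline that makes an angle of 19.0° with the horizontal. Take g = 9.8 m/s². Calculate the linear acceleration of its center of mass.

Translation along the incline: Mg sinθ − f = Ma.
Rotation about the center: fR = Iα with I = (2/5)MR². No-slip gives a = αR, so f = (I/R²)a = (2/5)M a.
Substituting: Mg sinθ = (1 + 0.4000)Ma, so a = g sinθ/(1 + 0.4000) = (9.8) sin 19.0° / 1.400 = 2.279 m/s².

a ≈ 2.28 m/s²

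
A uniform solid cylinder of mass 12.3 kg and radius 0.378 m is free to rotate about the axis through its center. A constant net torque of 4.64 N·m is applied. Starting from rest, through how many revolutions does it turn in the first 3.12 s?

≈ 4.09 revolutions

I = ½MR² = (1/2)(12.3)(0.378)² = 0.8787 kg·m².
α = τ/I = 4.64/0.8787 = 5.280 rad/s².
θ = ½αt² = ½(5.280)(3.12)² = 25.70 rad.
Revolutions = θ/(2π) = 4.090.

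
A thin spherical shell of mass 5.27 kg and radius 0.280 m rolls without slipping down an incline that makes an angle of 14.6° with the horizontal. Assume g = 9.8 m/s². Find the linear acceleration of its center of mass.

Translation along the incline: Mg sinθ − f = Ma.
Rotation about the center: fR = Iα with I = (2/3)MR². No-slip gives a = αR, so f = (I/R²)a = (2/3)M a.
Substituting: Mg sinθ = (1 + 0.6667)Ma, so a = g sinθ/(1 + 0.6667) = (9.8) sin 14.6° / 1.667 = 1.482 m/s².

a ≈ 1.48 m/s²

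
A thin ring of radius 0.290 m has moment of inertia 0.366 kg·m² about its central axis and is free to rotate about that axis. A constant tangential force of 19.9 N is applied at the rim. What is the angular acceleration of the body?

τ = F R = (19.9)(0.290) = 5.771 N·m.
Newton's second law for rotation, τ = Iα, gives α = τ/I = 5.771/0.3660 = 15.77 rad/s².

α ≈ 15.8 rad/s²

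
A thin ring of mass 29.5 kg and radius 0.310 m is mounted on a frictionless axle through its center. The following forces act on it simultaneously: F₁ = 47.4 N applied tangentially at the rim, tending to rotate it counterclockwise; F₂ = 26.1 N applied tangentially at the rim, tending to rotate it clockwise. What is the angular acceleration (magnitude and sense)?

I = MR² = (29.5)(0.310)² = 2.835 kg·m².
Taking counterclockwise as positive: τ₁ = +(47.4)(0.310) = +14.69 N·m; τ₂ = −(26.1)(0.310) = −8.091 N·m.
Net torque τ = 6.603 N·m.
α = τ/I = 6.603/2.835 = 2.329 rad/s².

α ≈ 2.33 rad/s², counterclockwise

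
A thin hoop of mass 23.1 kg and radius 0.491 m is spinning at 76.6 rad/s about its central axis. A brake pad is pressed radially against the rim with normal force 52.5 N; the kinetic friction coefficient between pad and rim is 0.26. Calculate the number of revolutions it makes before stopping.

I = MR² = (23.1)(0.491)² = 5.569 kg·m².
Friction force f = μN = (0.26)(52.5) = 13.65 N at the rim; torque magnitude τ = fR = 6.702 N·m, opposing ω.
|α| = τ/I = 6.702/5.569 = 1.203 rad/s² (deceleration).
ω² = ω₀² − 2|α|θ with ω = 0 ⇒ θ = ω₀²/(2|α|) = 2438 rad = 388.0 rev.

≈ 388 revolutions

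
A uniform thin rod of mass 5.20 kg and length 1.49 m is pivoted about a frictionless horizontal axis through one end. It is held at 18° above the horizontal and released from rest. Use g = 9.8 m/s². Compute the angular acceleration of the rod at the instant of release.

About the pivot, I = (1/3)ML² = (1/3)(5.20)(1.49)² = 3.848 kg·m².
The weight acts at the center, a distance L/2 = 0.7450 m from the pivot; τ = Mg(L/2) cos 18° = 36.11 N·m.
α = τ/I = 36.11/3.848 = 9.383 rad/s².
(Equivalently α = (3g/(2L)) cos 18° = 9.383 rad/s².)

α ≈ 9.38 rad/s²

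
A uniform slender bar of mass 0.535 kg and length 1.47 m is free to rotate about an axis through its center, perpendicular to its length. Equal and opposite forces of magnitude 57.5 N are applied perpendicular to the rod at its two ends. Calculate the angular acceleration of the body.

I = (1/12)ML² = (1/12)(0.535)(1.47)² = 0.09634 kg·m².
The couple gives τ = F·(L/2) + F·(L/2) = F L = (57.5)(1.47) = 84.52 N·m.
Newton's second law for rotation, τ = Iα, gives α = τ/I = 84.52/0.09634 = 877.4 rad/s².

α ≈ 877 rad/s²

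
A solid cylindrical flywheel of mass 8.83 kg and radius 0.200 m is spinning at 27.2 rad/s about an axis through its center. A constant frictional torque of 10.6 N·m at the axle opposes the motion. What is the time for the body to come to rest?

I = ½MR² = (1/2)(8.83)(0.200)² = 0.1766 kg·m².
The net torque has magnitude 10.6 N·m, opposing ω.
|α| = τ/I = 10.60/0.1766 = 60.02 rad/s² (deceleration).
0 = ω₀ − |α|t ⇒ t = ω₀/|α| = 27.2/60.02 = 0.4532 s.

t ≈ 0.453 s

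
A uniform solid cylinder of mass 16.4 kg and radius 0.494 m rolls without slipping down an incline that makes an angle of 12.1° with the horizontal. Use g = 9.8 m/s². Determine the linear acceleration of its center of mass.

Translation along the incline: Mg sinθ − f = Ma.
Rotation about the center: fR = Iα with I = ½MR². No-slip gives a = αR, so f = (I/R²)a = (1/2)M a.
Substituting: Mg sinθ = (1 + 0.5000)Ma, so a = g sinθ/(1 + 0.5000) = (9.8) sin 12.1° / 1.500 = 1.370 m/s².

a ≈ 1.37 m/s²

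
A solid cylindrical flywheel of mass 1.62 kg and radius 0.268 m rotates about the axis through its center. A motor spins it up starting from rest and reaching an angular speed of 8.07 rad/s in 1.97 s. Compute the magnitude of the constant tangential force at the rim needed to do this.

F ≈ 0.889 N

I = ½MR² = (1/2)(1.62)(0.268)² = 0.05818 kg·m².
α = Δω/Δt = (8.07 − 0)/1.97 = 4.096 rad/s².
The required torque is τ = Iα = (0.05818)(4.096) = 0.2383 N·m.
A tangential force at the rim gives τ = FR, so F = τ/R = 0.2383/0.268 = 0.8893 N.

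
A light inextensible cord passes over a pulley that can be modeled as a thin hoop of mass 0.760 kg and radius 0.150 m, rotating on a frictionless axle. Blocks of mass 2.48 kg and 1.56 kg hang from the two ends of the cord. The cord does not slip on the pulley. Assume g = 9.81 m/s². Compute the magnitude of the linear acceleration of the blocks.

a ≈ 1.88 m/s²

I = MR² = (0.760)(0.150)² = 0.01710 kg·m².
Heavier block: m₁g − T₁ = m₁a. Lighter block: T₂ − m₂g = m₂a.
Pulley: (T₁ − T₂)R = Iα = I(a/R), so T₁ − T₂ = (I/R²)a = 1·M_p a = 0.7600·a.
Adding the three: (m₁ − m₂)g = (m₁ + m₂ + 0.7600)a, so a = (2.48 − 1.56)(9.81)/(2.48 + 1.56 + 0.7600) = 1.880 m/s².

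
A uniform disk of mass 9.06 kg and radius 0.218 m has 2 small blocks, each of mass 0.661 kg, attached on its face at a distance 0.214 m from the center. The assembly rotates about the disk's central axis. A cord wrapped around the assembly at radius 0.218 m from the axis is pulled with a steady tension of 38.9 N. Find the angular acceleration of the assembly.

I_disk = ½MR² = ½(9.06)(0.218)² = 0.2153 kg·m².
I_blocks = 2·m·r² = 2(0.661)(0.214)² = 0.06054 kg·m².
Total I = 0.2758 kg·m².
τ = F r = (38.9)(0.218) = 8.480 N·m.
α = τ/I = 8.480/0.2758 = 30.74 rad/s².

α ≈ 30.7 rad/s²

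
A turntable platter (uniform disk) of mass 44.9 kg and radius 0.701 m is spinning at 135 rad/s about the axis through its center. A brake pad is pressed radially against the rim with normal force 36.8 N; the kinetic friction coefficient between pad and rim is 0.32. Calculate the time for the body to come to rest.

I = ½MR² = (1/2)(44.9)(0.701)² = 11.03 kg·m².
Friction force f = μN = (0.32)(36.8) = 11.78 N at the rim; torque magnitude τ = fR = 8.255 N·m, opposing ω.
|α| = τ/I = 8.255/11.03 = 0.7483 rad/s² (deceleration).
0 = ω₀ − |α|t ⇒ t = ω₀/|α| = 135/0.7483 = 180.4 s.

t ≈ 180 s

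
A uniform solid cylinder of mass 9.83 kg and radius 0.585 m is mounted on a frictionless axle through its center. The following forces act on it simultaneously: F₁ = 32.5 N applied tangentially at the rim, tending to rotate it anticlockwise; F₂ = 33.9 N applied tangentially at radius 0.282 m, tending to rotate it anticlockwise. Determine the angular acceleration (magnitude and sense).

α ≈ 17.0 rad/s², anticlockwise

I = ½MR² = (1/2)(9.83)(0.585)² = 1.682 kg·m².
Taking anticlockwise as positive: τ₁ = +(32.5)(0.585) = +19.01 N·m; τ₂ = +(33.9)(0.282) = +9.560 N·m.
Net torque τ = 28.57 N·m.
α = τ/I = 28.57/1.682 = 16.99 rad/s².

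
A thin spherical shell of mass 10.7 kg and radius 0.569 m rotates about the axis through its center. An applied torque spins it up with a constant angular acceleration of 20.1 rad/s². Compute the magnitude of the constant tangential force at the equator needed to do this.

F ≈ 81.6 N

I = (2/3)MR² = (2/3)(10.7)(0.569)² = 2.309 kg·m².
The required torque is τ = Iα = (2.309)(20.10) = 46.42 N·m.
A tangential force at the equator gives τ = FR, so F = τ/R = 46.42/0.569 = 81.58 N.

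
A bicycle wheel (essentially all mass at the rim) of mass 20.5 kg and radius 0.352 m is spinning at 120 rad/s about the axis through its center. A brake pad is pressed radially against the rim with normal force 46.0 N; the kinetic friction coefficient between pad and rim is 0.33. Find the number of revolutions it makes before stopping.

≈ 545 revolutions

I = MR² = (20.5)(0.352)² = 2.540 kg·m².
Friction force f = μN = (0.33)(46.0) = 15.18 N at the rim; torque magnitude τ = fR = 5.343 N·m, opposing ω.
|α| = τ/I = 5.343/2.540 = 2.104 rad/s² (deceleration).
ω² = ω₀² − 2|α|θ with ω = 0 ⇒ θ = ω₀²/(2|α|) = 3423 rad = 544.7 rev.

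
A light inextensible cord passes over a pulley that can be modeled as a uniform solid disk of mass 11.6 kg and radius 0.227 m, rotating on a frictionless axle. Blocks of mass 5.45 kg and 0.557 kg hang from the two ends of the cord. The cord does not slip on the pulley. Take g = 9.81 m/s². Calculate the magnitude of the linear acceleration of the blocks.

a ≈ 4.07 m/s²

I = ½MR² = (1/2)(11.6)(0.227)² = 0.2989 kg·m².
Heavier block: m₁g − T₁ = m₁a. Lighter block: T₂ − m₂g = m₂a.
Pulley: (T₁ − T₂)R = Iα = I(a/R), so T₁ − T₂ = (I/R²)a = (1/2)M_p a = 5.800·a.
Adding the three: (m₁ − m₂)g = (m₁ + m₂ + 5.800)a, so a = (5.45 − 0.557)(9.81)/(5.45 + 0.557 + 5.800) = 4.065 m/s².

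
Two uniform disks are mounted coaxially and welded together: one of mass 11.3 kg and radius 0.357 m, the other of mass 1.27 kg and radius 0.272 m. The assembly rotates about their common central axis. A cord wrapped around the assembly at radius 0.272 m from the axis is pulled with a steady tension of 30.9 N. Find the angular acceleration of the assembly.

α ≈ 11.0 rad/s²

I = ½M₁R₁² + ½M₂R₂² = ½(11.3)(0.357)² + ½(1.27)(0.272)² = 0.7671 kg·m².
τ = F r = (30.9)(0.272) = 8.405 N·m.
α = τ/I = 8.405/0.7671 = 10.96 rad/s².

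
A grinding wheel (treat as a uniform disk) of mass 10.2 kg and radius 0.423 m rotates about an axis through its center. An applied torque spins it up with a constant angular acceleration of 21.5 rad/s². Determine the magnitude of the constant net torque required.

I = ½MR² = (1/2)(10.2)(0.423)² = 0.9125 kg·m².
τ = Iα = (0.9125)(21.50) = 19.62 N·m.

τ ≈ 19.6 N·m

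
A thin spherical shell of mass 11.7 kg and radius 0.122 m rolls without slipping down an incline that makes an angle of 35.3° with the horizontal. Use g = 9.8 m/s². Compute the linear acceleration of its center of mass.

a ≈ 3.40 m/s²

Translation along the incline: Mg sinθ − f = Ma.
Rotation about the center: fR = Iα with I = (2/3)MR². No-slip gives a = αR, so f = (I/R²)a = (2/3)M a.
Substituting: Mg sinθ = (1 + 0.6667)Ma, so a = g sinθ/(1 + 0.6667) = (9.8) sin 35.3° / 1.667 = 3.398 m/s².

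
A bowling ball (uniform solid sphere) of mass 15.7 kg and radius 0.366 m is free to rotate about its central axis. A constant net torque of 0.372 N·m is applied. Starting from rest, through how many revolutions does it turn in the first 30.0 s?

≈ 31.7 revolutions

I = (2/5)MR² = (2/5)(15.7)(0.366)² = 0.8412 kg·m².
α = τ/I = 0.372/0.8412 = 0.4422 rad/s².
θ = ½αt² = ½(0.4422)(30.0)² = 199.0 rad.
Revolutions = θ/(2π) = 31.67.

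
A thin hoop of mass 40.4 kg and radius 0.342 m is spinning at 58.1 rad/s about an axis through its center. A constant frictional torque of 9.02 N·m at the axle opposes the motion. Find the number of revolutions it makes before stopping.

I = MR² = (40.4)(0.342)² = 4.725 kg·m².
The net torque has magnitude 9.02 N·m, opposing ω.
|α| = τ/I = 9.020/4.725 = 1.909 rad/s² (deceleration).
ω² = ω₀² − 2|α|θ with ω = 0 ⇒ θ = ω₀²/(2|α|) = 884.2 rad = 140.7 rev.

≈ 141 revolutions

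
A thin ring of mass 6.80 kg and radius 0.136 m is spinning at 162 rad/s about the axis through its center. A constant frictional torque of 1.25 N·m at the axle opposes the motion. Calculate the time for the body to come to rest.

t ≈ 16.3 s

I = MR² = (6.80)(0.136)² = 0.1258 kg·m².
The net torque has magnitude 1.25 N·m, opposing ω.
|α| = τ/I = 1.250/0.1258 = 9.939 rad/s² (deceleration).
0 = ω₀ − |α|t ⇒ t = ω₀/|α| = 162/9.939 = 16.30 s.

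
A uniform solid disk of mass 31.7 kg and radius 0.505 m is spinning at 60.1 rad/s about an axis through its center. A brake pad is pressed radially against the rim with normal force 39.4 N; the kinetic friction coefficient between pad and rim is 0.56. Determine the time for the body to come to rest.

t ≈ 21.8 s

I = ½MR² = (1/2)(31.7)(0.505)² = 4.042 kg·m².
Friction force f = μN = (0.56)(39.4) = 22.06 N at the rim; torque magnitude τ = fR = 11.14 N·m, opposing ω.
|α| = τ/I = 11.14/4.042 = 2.757 rad/s² (deceleration).
0 = ω₀ − |α|t ⇒ t = ω₀/|α| = 60.1/2.757 = 21.80 s.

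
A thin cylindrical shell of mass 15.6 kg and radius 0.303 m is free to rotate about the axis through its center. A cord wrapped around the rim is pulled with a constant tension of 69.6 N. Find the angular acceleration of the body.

I = MR² = (15.6)(0.303)² = 1.432 kg·m².
τ = F R = (69.6)(0.303) = 21.09 N·m.
From τ = Iα: α = 21.09/1.432 = 14.72 rad/s².

α ≈ 14.7 rad/s²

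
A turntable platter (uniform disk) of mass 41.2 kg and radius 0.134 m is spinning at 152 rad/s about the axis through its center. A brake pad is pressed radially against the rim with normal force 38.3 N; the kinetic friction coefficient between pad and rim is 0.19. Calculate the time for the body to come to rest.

I = ½MR² = (1/2)(41.2)(0.134)² = 0.3699 kg·m².
Friction force f = μN = (0.19)(38.3) = 7.277 N at the rim; torque magnitude τ = fR = 0.9751 N·m, opposing ω.
|α| = τ/I = 0.9751/0.3699 = 2.636 rad/s² (deceleration).
0 = ω₀ − |α|t ⇒ t = ω₀/|α| = 152/2.636 = 57.66 s.

t ≈ 57.7 s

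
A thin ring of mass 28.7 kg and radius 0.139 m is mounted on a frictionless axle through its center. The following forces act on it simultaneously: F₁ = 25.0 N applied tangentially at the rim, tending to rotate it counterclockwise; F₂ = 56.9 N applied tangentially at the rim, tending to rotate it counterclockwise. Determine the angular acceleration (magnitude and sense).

α ≈ 20.5 rad/s², counterclockwise

I = MR² = (28.7)(0.139)² = 0.5545 kg·m².
Taking counterclockwise as positive: τ₁ = +(25.0)(0.139) = +3.475 N·m; τ₂ = +(56.9)(0.139) = +7.909 N·m.
Net torque τ = 11.38 N·m.
α = τ/I = 11.38/0.5545 = 20.53 rad/s².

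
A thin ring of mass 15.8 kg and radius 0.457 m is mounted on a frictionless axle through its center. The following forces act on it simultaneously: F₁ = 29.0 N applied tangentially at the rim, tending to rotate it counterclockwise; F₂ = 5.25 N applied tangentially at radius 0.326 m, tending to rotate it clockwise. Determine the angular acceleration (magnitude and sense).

α ≈ 3.50 rad/s², counterclockwise

I = MR² = (15.8)(0.457)² = 3.300 kg·m².
Taking counterclockwise as positive: τ₁ = +(29.0)(0.457) = +13.25 N·m; τ₂ = −(5.25)(0.326) = −1.712 N·m.
Net torque τ = 11.54 N·m.
α = τ/I = 11.54/3.300 = 3.498 rad/s².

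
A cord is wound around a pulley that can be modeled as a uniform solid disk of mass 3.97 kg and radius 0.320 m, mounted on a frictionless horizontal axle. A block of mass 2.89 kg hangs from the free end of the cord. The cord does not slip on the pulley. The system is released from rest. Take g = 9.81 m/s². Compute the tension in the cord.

I = ½MR² = (1/2)(3.97)(0.320)² = 0.2033 kg·m².
Block: mg − T = ma. Pulley: TR = Iα. No-slip: a = αR, so T = (I/R²)a = 1.985·a.
Then mg = (m + 1.985)a, so a = (2.89)(9.81)/(2.89 + 1.985) = 5.816 m/s².
T = 1.985·a = 11.54 N.

T ≈ 11.5 N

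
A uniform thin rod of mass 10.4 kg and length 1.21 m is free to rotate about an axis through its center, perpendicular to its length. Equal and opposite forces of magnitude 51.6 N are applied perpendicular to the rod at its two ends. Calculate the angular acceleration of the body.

I = (1/12)ML² = (1/12)(10.4)(1.21)² = 1.269 kg·m².
The couple gives τ = F·(L/2) + F·(L/2) = F L = (51.6)(1.21) = 62.44 N·m.
From τ = Iα: α = 62.44/1.269 = 49.21 rad/s².

α ≈ 49.2 rad/s²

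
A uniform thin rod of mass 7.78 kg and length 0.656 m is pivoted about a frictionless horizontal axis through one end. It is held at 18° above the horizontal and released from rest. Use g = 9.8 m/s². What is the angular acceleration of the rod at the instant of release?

α ≈ 21.3 rad/s²

About the pivot, I = (1/3)ML² = (1/3)(7.78)(0.656)² = 1.116 kg·m².
The weight acts at the center, a distance L/2 = 0.3280 m from the pivot; τ = Mg(L/2) cos 18° = 23.78 N·m.
α = τ/I = 23.78/1.116 = 21.31 rad/s².
(Equivalently α = (3g/(2L)) cos 18° = 21.31 rad/s².)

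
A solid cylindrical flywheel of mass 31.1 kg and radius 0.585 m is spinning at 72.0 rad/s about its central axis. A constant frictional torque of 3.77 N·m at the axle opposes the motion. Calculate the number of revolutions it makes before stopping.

I = ½MR² = (1/2)(31.1)(0.585)² = 5.322 kg·m².
The net torque has magnitude 3.77 N·m, opposing ω.
|α| = τ/I = 3.770/5.322 = 0.7084 rad/s² (deceleration).
ω² = ω₀² − 2|α|θ with ω = 0 ⇒ θ = ω₀²/(2|α|) = 3659 rad = 582.3 rev.

≈ 582 revolutions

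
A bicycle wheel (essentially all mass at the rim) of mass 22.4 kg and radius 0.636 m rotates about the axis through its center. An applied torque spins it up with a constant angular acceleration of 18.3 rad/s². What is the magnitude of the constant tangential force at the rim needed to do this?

I = MR² = (22.4)(0.636)² = 9.061 kg·m².
The required torque is τ = Iα = (9.061)(18.30) = 165.8 N·m.
A tangential force at the rim gives τ = FR, so F = τ/R = 165.8/0.636 = 260.7 N.

F ≈ 261 N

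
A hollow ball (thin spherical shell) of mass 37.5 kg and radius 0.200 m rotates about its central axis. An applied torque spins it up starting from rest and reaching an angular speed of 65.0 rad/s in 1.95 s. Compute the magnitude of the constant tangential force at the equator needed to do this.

F ≈ 167 N

I = (2/3)MR² = (2/3)(37.5)(0.200)² = 1.000 kg·m².
α = Δω/Δt = (65.0 − 0)/1.95 = 33.33 rad/s².
The required torque is τ = Iα = (1.000)(33.33) = 33.33 N·m.
A tangential force at the equator gives τ = FR, so F = τ/R = 33.33/0.200 = 166.7 N.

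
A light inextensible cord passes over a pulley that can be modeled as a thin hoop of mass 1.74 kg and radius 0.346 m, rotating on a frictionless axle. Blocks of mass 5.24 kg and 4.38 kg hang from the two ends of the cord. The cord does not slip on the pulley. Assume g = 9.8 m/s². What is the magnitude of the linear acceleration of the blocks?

a ≈ 0.742 m/s²

I = MR² = (1.74)(0.346)² = 0.2083 kg·m².
Heavier block: m₁g − T₁ = m₁a. Lighter block: T₂ − m₂g = m₂a.
Pulley: (T₁ − T₂)R = Iα = I(a/R), so T₁ − T₂ = (I/R²)a = 1·M_p a = 1.740·a.
Adding the three: (m₁ − m₂)g = (m₁ + m₂ + 1.740)a, so a = (5.24 − 4.38)(9.8)/(5.24 + 4.38 + 1.740) = 0.7419 m/s².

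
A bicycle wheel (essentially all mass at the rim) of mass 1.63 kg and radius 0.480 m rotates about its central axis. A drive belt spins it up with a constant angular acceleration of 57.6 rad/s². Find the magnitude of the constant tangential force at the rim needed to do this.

I = MR² = (1.63)(0.480)² = 0.3756 kg·m².
The required torque is τ = Iα = (0.3756)(57.60) = 21.63 N·m.
A tangential force at the rim gives τ = FR, so F = τ/R = 21.63/0.480 = 45.07 N.

F ≈ 45.1 N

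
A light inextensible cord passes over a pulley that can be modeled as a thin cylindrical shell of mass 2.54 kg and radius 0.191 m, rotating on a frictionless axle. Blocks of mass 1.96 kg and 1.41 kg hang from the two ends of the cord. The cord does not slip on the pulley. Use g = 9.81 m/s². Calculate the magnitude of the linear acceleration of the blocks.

I = MR² = (2.54)(0.191)² = 0.09266 kg·m².
Heavier block: m₁g − T₁ = m₁a. Lighter block: T₂ − m₂g = m₂a.
Pulley: (T₁ − T₂)R = Iα = I(a/R), so T₁ − T₂ = (I/R²)a = 1·M_p a = 2.540·a.
Adding the three: (m₁ − m₂)g = (m₁ + m₂ + 2.540)a, so a = (1.96 − 1.41)(9.81)/(1.96 + 1.41 + 2.540) = 0.9129 m/s².

a ≈ 0.913 m/s²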